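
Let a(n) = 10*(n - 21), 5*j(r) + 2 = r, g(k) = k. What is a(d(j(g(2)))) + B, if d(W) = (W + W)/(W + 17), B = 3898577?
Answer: 3898367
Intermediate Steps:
j(r) = -2/5 + r/5
d(W) = 2*W/(17 + W) (d(W) = (2*W)/(17 + W) = 2*W/(17 + W))
a(n) = -210 + 10*n (a(n) = 10*(-21 + n) = -210 + 10*n)
a(d(j(g(2)))) + B = (-210 + 10*(2*(-2/5 + (1/5)*2)/(17 + (-2/5 + (1/5)*2)))) + 3898577 = (-210 + 10*(2*(-2/5 + 2/5)/(17 + (-2/5 + 2/5)))) + 3898577 = (-210 + 10*(2*0/(17 + 0))) + 3898577 = (-210 + 10*(2*0/17)) + 3898577 = (-210 + 10*(2*0*(1/17))) + 3898577 = (-210 + 10*0) + 3898577 = (-210 + 0) + 3898577 = -210 + 3898577 = 3898367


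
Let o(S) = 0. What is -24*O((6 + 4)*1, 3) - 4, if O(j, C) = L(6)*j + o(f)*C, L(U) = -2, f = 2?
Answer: 476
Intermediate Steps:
O(j, C) = -2*j (O(j, C) = -2*j + 0*C = -2*j + 0 = -2*j)
-24*O((6 + 4)*1, 3) - 4 = -(-48)*(6 + 4)*1 - 4 = -(-48)*10*1 - 4 = -(-48)*10 - 4 = -24*(-20) - 4 = 480 - 4 = 476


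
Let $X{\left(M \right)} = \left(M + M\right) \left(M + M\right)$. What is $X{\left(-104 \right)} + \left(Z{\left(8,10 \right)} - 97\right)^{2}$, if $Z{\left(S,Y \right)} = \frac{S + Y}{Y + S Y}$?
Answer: $\frac{1315856}{25} \approx 52634.0$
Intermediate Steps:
$Z{\left(S,Y \right)} = \frac{S + Y}{Y + S Y}$
$X{\left(M \right)} = 4 M^{2}$ ($X{\left(M \right)} = 2 M 2 M = 4 M^{2}$)
$X{\left(-104 \right)} + \left(Z{\left(8,10 \right)} - 97\right)^{2} = 4 \left(-104\right)^{2} + \left(\frac{8 + 10}{10 \left(1 + 8\right)} - 97\right)^{2} = 4 \cdot 10816 + \left(\frac{1}{10} \cdot \frac{1}{9} \cdot 18 - 97\right)^{2} = 43264 + \left(\frac{1}{10} \cdot \frac{1}{9} \cdot 18 - 97\right)^{2} = 43264 + \left(\frac{1}{5} - 97\right)^{2} = 43264 + \left(- \frac{484}{5}\right)^{2} = 43264 + \frac{234256}{25} = \frac{1315856}{25}$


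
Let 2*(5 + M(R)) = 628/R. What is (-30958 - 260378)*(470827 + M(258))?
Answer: -5898213368840/43 ≈ -1.3717e+11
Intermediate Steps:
M(R) = -5 + 314/R (M(R) = -5 + (628/R)/2 = -5 + 314/R)
(-30958 - 260378)*(470827 + M(258)) = (-30958 - 260378)*(470827 + (-5 + 314/258)) = -291336*(470827 + (-5 + 314*(1/258))) = -291336*(470827 + (-5 + 157/129)) = -291336*(470827 - 488/129) = -291336*60736195/129 = -5898213368840/43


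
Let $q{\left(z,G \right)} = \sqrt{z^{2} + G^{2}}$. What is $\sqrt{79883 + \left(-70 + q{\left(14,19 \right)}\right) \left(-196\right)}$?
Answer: $\sqrt{93603 - 196 \sqrt{557}} \approx 298.29$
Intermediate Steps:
$q{\left(z,G \right)} = \sqrt{G^{2} + z^{2}}$
$\sqrt{79883 + \left(-70 + q{\left(14,19 \right)}\right) \left(-196\right)} = \sqrt{79883 + \left(-70 + \sqrt{19^{2} + 14^{2}}\right) \left(-196\right)} = \sqrt{79883 + \left(-70 + \sqrt{361 + 196}\right) \left(-196\right)} = \sqrt{79883 + \left(-70 + \sqrt{557}\right) \left(-196\right)} = \sqrt{79883 + \left(13720 - 196 \sqrt{557}\right)} = \sqrt{93603 - 196 \sqrt{557}}$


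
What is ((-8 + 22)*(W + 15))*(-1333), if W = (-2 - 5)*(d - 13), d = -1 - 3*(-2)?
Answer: -1325002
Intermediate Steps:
d = 5 (d = -1 + 6 = 5)
W = 56 (W = (-2 - 5)*(5 - 13) = -7*(-8) = 56)
((-8 + 22)*(W + 15))*(-1333) = ((-8 + 22)*(56 + 15))*(-1333) = (14*71)*(-1333) = 994*(-1333) = -1325002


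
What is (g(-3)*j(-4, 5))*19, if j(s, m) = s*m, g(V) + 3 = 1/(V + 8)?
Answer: 1064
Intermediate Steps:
g(V) = -3 + 1/(8 + V) (g(V) = -3 + 1/(V + 8) = -3 + 1/(8 + V))
j(s, m) = m*s
(g(-3)*j(-4, 5))*19 = (((-23 - 3*(-3))/(8 - 3))*(5*(-4)))*19 = (((-23 + 9)/5)*(-20))*19 = (((1/5)*(-14))*(-20))*19 = -14/5*(-20)*19 = 56*19 = 1064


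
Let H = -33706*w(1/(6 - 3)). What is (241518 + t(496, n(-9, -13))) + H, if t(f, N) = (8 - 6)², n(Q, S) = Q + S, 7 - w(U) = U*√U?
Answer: 5580 + 33706*√3/9 ≈ 12067.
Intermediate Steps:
w(U) = 7 - U^(3/2) (w(U) = 7 - U*√U = 7 - U^(3/2))
H = -235942 + 33706*√3/9 (H = -33706*(7 - (1/(6 - 3))^(3/2)) = -33706*(7 - (1/3)^(3/2)) = -33706*(7 - (⅓)^(3/2)) = -33706*(7 - √3/9) = -235942 + 33706*√3/9 ≈ -2.2946e+5)
t(f, N) = 4 (t(f, N) = 2² = 4)
(241518 + t(496, n(-9, -13))) + H = (241518 + 4) + (-235942 + 33706*√3/9) = 241522 + (-235942 + 33706*√3/9) = 5580 + 33706*√3/9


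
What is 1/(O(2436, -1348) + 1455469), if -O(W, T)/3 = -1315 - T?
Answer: 1/1455370 ≈ 6.8711e-7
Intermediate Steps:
O(W, T) = 3945 + 3*T (O(W, T) = -3*(-1315 - T) = 3945 + 3*T)
1/(O(2436, -1348) + 1455469) = 1/((3945 + 3*(-1348)) + 1455469) = 1/((3945 - 4044) + 1455469) = 1/(-99 + 1455469) = 1/1455370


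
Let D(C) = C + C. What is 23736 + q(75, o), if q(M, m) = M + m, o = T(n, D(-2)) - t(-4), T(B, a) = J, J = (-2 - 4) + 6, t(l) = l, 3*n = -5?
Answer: 23815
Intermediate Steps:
D(C) = 2*C
n = -5/3 (n = (⅓)*(-5) = -5/3 ≈ -1.6667)
J = 0 (J = -6 + 6 = 0)
T(B, a) = 0
o = 4 (o = 0 - 1*(-4) = 0 + 4 = 4)
23736 + q(75, o) = 23736 + (75 + 4) = 23736 + 79 = 23815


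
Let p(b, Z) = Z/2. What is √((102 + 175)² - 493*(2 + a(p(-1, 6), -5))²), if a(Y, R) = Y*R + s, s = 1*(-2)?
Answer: 2*I*√8549 ≈ 184.92*I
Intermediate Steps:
s = -2
p(b, Z) = Z/2 (p(b, Z) = Z*(½) = Z/2)
a(Y, R) = -2 + R*Y (a(Y, R) = Y*R - 2 = R*Y - 2 = -2 + R*Y)
√((102 + 175)² - 493*(2 + a(p(-1, 6), -5))²) = √((102 + 175)² - 493*(2 + (-2 - 5*6/2))²) = √(277² - 493*(2 + (-2 - 5*3))²) = √(76729 - 493*(2 + (-2 - 15))²) = √(76729 - 493*(2 - 17)²) = √(76729 - 493*(-15)²) = √(76729 - 493*225) = √(76729 - 110925) = √(-34196) = 2*I*√8549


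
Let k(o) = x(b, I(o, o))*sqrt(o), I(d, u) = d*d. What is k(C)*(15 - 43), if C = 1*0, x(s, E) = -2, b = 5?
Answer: 0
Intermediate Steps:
I(d, u) = d**2
C = 0
k(o) = -2*sqrt(o)
k(C)*(15 - 43) = (-2*sqrt(0))*(15 - 43) = -2*0*(-28) = 0*(-28) = 0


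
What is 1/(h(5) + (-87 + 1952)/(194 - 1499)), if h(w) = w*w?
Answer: 261/6152 ≈ 0.042425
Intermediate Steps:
h(w) = w²
1/(h(5) + (-87 + 1952)/(194 - 1499)) = 1/(5² + (-87 + 1952)/(194 - 1499)) = 1/(25 + 1865/(-1305)) = 1/(25 + 1865*(-1/1305)) = 1/(25 - 373/261) = 1/(6152/261) = 261/6152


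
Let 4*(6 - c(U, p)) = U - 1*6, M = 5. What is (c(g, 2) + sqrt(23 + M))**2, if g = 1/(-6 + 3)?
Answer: 12313/144 + 91*sqrt(7)/3 ≈ 165.76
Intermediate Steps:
g = -1/3 (g = 1/(-3) = -1/3 ≈ -0.33333)
c(U, p) = 15/2 - U/4 (c(U, p) = 6 - (U - 1*6)/4 = 6 - (U - 6)/4 = 6 - (-6 + U)/4 = 6 + (3/2 - U/4) = 15/2 - U/4)
(c(g, 2) + sqrt(23 + M))**2 = ((15/2 - 1/4*(-1/3)) + sqrt(23 + 5))**2 = ((15/2 + 1/12) + sqrt(28))**2 = (91/12 + 2*sqrt(7))**2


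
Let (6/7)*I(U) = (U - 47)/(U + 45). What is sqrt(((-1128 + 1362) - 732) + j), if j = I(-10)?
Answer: I*sqrt(49990)/10 ≈ 22.358*I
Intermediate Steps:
I(U) = 7*(-47 + U)/(6*(45 + U)) (I(U) = 7*((U - 47)/(U + 45))/6 = 7*((-47 + U)/(45 + U))/6 = 7*(-47 + U)/(6*(45 + U)))
j = -19/10 (j = 7*(-47 - 10)/(6*(45 - 10)) = (7/6)*(-57)/35 = (7/6)*(1/35)*(-57) = -19/10 ≈ -1.9000)
sqrt(((-1128 + 1362) - 732) + j) = sqrt(((-1128 + 1362) - 732) - 19/10) = sqrt((234 - 732) - 19/10) = sqrt(-498 - 19/10) = sqrt(-4999/10) = I*sqrt(49990)/10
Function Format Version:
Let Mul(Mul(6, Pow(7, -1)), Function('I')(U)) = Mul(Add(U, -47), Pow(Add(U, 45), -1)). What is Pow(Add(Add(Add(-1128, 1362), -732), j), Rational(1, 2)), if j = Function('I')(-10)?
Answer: Mul(Rational(1, 10), I, Pow(49990, Rational(1, 2))) ≈ Mul(22.358, I)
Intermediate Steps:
Function('I')(U) = Mul(Rational(7, 6), Pow(Add(45, U), -1), Add(-47, U)) (Function('I')(U) = Mul(Rational(7, 6), Mul(Add(U, -47), Pow(Add(U, 45), -1))) = Mul(Rational(7, 6), Mul(Add(-47, U), Pow(Add(45, U), -1))) = Mul(Rational(7, 6), Mul(Pow(Add(45, U), -1), Add(-47, U))) = Mul(Rational(7, 6), Pow(Add(45, U), -1), Add(-47, U)))
j = Rational(-19, 10) (j = Mul(Rational(7, 6), Pow(Add(45, -10), -1), Add(-47, -10)) = Mul(Rational(7, 6), Pow(35, -1), -57) = Mul(Rational(7, 6), Rational(1, 35), -57) = Rational(-19, 10) ≈ -1.9000)
Pow(Add(Add(Add(-1128, 1362), -732), j), Rational(1, 2)) = Pow(Add(Add(Add(-1128, 1362), -732), Rational(-19, 10)), Rational(1, 2)) = Pow(Add(Add(234, -732), Rational(-19, 10)), Rational(1, 2)) = Pow(Add(-498, Rational(-19, 10)), Rational(1, 2)) = Pow(Rational(-4999, 10), Rational(1, 2)) = Mul(Rational(1, 10), I, Pow(49990, Rational(1, 2)))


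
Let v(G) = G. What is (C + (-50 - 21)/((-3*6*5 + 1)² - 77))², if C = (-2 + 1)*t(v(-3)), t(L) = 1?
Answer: 62647225/61528336 ≈ 1.0182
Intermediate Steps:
C = -1 (C = (-2 + 1)*1 = -1*1 = -1)
(C + (-50 - 21)/((-3*6*5 + 1)² - 77))² = (-1 + (-50 - 21)/((-3*6*5 + 1)² - 77))² = (-1 - 71/((-18*5 + 1)² - 77))² = (-1 - 71/((-90 + 1)² - 77))² = (-1 - 71/((-89)² - 77))² = (-1 - 71/(7921 - 77))² = (-1 - 71/7844)² = (-7915/7844)² = 62647225/61528336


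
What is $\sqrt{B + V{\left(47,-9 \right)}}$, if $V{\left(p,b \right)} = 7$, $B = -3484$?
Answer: $i \sqrt{3477} \approx 58.966 i$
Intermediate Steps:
$\sqrt{B + V{\left(47,-9 \right)}} = \sqrt{-3484 + 7} = \sqrt{-3477} = i \sqrt{3477}$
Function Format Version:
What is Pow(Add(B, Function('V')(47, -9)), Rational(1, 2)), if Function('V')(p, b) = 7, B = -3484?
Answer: Mul(I, Pow(3477, Rational(1, 2))) ≈ Mul(58.966, I)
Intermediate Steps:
Pow(Add(B, Function('V')(47, -9)), Rational(1, 2)) = Pow(Add(-3484, 7), Rational(1, 2)) = Pow(-3477, Rational(1, 2)) = Mul(I, Pow(3477, Rational(1, 2)))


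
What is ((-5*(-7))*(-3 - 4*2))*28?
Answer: -10780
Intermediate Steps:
((-5*(-7))*(-3 - 4*2))*28 = (35*(-3 - 8))*28 = (35*(-11))*28 = -385*28 = -10780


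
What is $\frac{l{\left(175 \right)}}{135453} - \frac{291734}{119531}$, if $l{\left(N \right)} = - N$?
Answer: $- \frac{39537163427}{16190832543} \approx -2.4419$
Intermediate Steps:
$\frac{l{\left(175 \right)}}{135453} - \frac{291734}{119531} = \frac{\left(-1\right) 175}{135453} - \frac{291734}{119531} = \left(-175\right) \frac{1}{135453} - \frac{291734}{119531} = - \frac{175}{135453} - \frac{291734}{119531} = - \frac{39537163427}{16190832543}$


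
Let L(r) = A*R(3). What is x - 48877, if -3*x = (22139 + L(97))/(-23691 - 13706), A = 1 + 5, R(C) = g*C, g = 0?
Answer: -5483537368/112191 ≈ -48877.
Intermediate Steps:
R(C) = 0 (R(C) = 0*C = 0)
A = 6
L(r) = 0 (L(r) = 6*0 = 0)
x = 22139/112191 (x = -(22139 + 0)/(3*(-23691 - 13706)) = -22139/(3*(-37397)) = -22139*(-1)/(3*37397) = -1/3*(-22139/37397) = 22139/112191 ≈ 0.19733)
x - 48877 = 22139/112191 - 48877 = -5483537368/112191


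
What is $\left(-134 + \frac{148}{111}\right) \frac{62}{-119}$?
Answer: $\frac{24676}{357} \approx 69.12$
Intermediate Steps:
$\left(-134 + \frac{148}{111}\right) \frac{62}{-119} = \left(-134 + 148 \cdot \frac{1}{111}\right) 62 \left(- \frac{1}{119}\right) = \left(-134 + \frac{4}{3}\right) \left(- \frac{62}{119}\right) = \left(- \frac{398}{3}\right) \left(- \frac{62}{119}\right) = \frac{24676}{357}$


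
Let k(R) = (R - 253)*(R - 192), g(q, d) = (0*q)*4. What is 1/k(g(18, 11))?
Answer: 1/48576 ≈ 2.0586e-5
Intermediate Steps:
g(q, d) = 0 (g(q, d) = 0*4 = 0)
k(R) = (-253 + R)*(-192 + R)
1/k(g(18, 11)) = 1/(48576 + 0**2 - 445*0) = 1/(48576 + 0 + 0) = 1/48576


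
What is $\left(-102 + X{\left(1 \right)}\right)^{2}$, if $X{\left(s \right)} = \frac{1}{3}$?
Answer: $\frac{93025}{9} \approx 10336.0$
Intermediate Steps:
$X{\left(s \right)} = \frac{1}{3}$
$\left(-102 + X{\left(1 \right)}\right)^{2} = \left(-102 + \frac{1}{3}\right)^{2} = \left(- \frac{305}{3}\right)^{2} = \frac{93025}{9}$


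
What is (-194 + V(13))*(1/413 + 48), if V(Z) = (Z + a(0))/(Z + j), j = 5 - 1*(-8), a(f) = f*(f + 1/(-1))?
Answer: -7672275/826 ≈ -9288.5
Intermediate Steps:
a(f) = f*(-1 + f) (a(f) = f*(f - 1) = f*(-1 + f))
j = 13 (j = 5 + 8 = 13)
V(Z) = Z/(13 + Z) (V(Z) = (Z + 0*(-1 + 0))/(Z + 13) = (Z + 0*(-1))/(13 + Z) = (Z + 0)/(13 + Z) = Z/(13 + Z))
(-194 + V(13))*(1/413 + 48) = (-194 + 13/(13 + 13))*(1/413 + 48) = (-194 + 13/26)*(1/413 + 48) = (-194 + 13*(1/26))*(19825/413) = (-194 + ½)*(19825/413) = -387/2*19825/413 = -7672275/826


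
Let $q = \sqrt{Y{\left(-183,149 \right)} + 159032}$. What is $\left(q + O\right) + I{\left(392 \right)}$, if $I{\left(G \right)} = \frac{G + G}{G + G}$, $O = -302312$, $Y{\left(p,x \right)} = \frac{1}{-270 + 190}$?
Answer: $-302311 + \frac{\sqrt{63612795}}{20} \approx -3.0191 \cdot 10^{5}$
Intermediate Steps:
$Y{\left(p,x \right)} = - \frac{1}{80}$ ($Y{\left(p,x \right)} = \frac{1}{-80} = - \frac{1}{80}$)
$I{\left(G \right)} = 1$ ($I{\left(G \right)} = \frac{2 G}{2 G} = 2 G \frac{1}{2 G} = 1$)
$q = \frac{\sqrt{63612795}}{20}$ ($q = \sqrt{- \frac{1}{80} + 159032} = \sqrt{\frac{12722559}{80}} = \frac{\sqrt{63612795}}{20} \approx 398.79$)
$\left(q + O\right) + I{\left(392 \right)} = \left(\frac{\sqrt{63612795}}{20} - 302312\right) + 1 = \left(-302312 + \frac{\sqrt{63612795}}{20}\right) + 1 = -302311 + \frac{\sqrt{63612795}}{20}$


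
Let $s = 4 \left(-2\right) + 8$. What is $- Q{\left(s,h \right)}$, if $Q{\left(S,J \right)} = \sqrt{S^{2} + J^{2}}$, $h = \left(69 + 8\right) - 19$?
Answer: $-58$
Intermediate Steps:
$h = 58$ ($h = 77 - 19 = 58$)
$s = 0$ ($s = -8 + 8 = 0$)
$Q{\left(S,J \right)} = \sqrt{J^{2} + S^{2}}$
$- Q{\left(s,h \right)} = - \sqrt{58^{2} + 0^{2}} = - \sqrt{3364 + 0} = - \sqrt{3364} = \left(-1\right) 58 = -58$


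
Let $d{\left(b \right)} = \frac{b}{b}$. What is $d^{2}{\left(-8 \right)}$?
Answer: $1$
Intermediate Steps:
$d{\left(b \right)} = 1$
$d^{2}{\left(-8 \right)} = 1^{2} = 1$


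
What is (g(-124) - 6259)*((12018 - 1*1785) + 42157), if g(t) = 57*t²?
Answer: 45588363470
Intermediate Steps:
(g(-124) - 6259)*((12018 - 1*1785) + 42157) = (57*(-124)² - 6259)*((12018 - 1*1785) + 42157) = (57*15376 - 6259)*((12018 - 1785) + 42157) = (876432 - 6259)*(10233 + 42157) = 870173*52390 = 45588363470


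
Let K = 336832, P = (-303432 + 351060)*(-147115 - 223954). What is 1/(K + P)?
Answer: -1/17672937500 ≈ -5.6584e-11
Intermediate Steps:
P = -17673274332 (P = 47628*(-371069) = -17673274332)
1/(K + P) = 1/(336832 - 17673274332) = 1/(-17672937500) = -1/17672937500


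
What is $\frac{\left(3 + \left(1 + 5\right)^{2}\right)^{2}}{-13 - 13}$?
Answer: $- \frac{117}{2} \approx -58.5$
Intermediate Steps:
$\frac{\left(3 + \left(1 + 5\right)^{2}\right)^{2}}{-13 - 13} = \frac{\left(3 + 6^{2}\right)^{2}}{-26} = \left(3 + 36\right)^{2} \left(- \frac{1}{26}\right) = 39^{2} \left(- \frac{1}{26}\right) = 1521 \left(- \frac{1}{26}\right) = - \frac{117}{2}$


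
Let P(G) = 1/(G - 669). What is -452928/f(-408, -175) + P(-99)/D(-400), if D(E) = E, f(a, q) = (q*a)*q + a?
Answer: 2898999521/79970611200 ≈ 0.036251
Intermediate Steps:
f(a, q) = a + a*q² (f(a, q) = (a*q)*q + a = a*q² + a = a + a*q²)
P(G) = 1/(-669 + G)
-452928/f(-408, -175) + P(-99)/D(-400) = -452928*(-1/(408*(1 + (-175)²))) + 1/(-669 - 99*(-400)) = -452928*(-1/(408*(1 + 30625))) - 1/400/(-768) = -452928/((-408*30626)) - 1/768*(-1/400) = -452928/(-12495408) + 1/307200 = -452928*(-1/12495408) + 1/307200 = 9436/260321 + 1/307200 = 2898999521/79970611200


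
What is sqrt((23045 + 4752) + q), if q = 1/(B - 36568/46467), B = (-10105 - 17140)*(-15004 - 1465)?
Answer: sqrt(12083570440136563362802579369022)/20849645515067 ≈ 166.72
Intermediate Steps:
B = 448697905 (B = -27245*(-16469) = 448697905)
q = 46467/20849645515067 (q = 1/(448697905 - 36568/46467) = 1/(20849645515067/46467) = 46467/20849645515067 ≈ 2.2287e-9)
sqrt((23045 + 4752) + q) = sqrt((23045 + 4752) + 46467/20849645515067) = sqrt(27797 + 46467/20849645515067) = sqrt(579557596382363866/20849645515067) = sqrt(12083570440136563362802579369022)/20849645515067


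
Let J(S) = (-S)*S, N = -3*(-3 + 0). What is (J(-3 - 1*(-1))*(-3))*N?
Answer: 108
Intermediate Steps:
N = 9 (N = -3*(-3) = 9)
J(S) = -S**2
(J(-3 - 1*(-1))*(-3))*N = (-(-3 - 1*(-1))**2*(-3))*9 = (-(-3 + 1)**2*(-3))*9 = (-1*(-2)**2*(-3))*9 = (-1*4*(-3))*9 = -4*(-3)*9 = 12*9 = 108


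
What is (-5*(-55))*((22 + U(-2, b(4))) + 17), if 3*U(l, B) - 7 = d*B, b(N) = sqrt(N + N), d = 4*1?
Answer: 34100/3 + 2200*sqrt(2)/3 ≈ 12404.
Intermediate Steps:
d = 4
b(N) = sqrt(2)*sqrt(N) (b(N) = sqrt(2*N) = sqrt(2)*sqrt(N))
U(l, B) = 7/3 + 4*B/3 (U(l, B) = 7/3 + (4*B)/3 = 7/3 + 4*B/3)
(-5*(-55))*((22 + U(-2, b(4))) + 17) = (-5*(-55))*((22 + (7/3 + 4*(sqrt(2)*sqrt(4))/3)) + 17) = 275*((22 + (7/3 + 4*(sqrt(2)*2)/3)) + 17) = 275*((22 + (7/3 + 4*(2*sqrt(2))/3)) + 17) = 275*((22 + (7/3 + 8*sqrt(2)/3)) + 17) = 275*((73/3 + 8*sqrt(2)/3) + 17) = 275*(124/3 + 8*sqrt(2)/3) = 34100/3 + 2200*sqrt(2)/3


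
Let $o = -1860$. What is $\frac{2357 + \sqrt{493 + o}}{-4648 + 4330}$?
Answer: $- \frac{2357}{318} - \frac{i \sqrt{1367}}{318} \approx -7.4119 - 0.11627 i$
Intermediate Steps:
$\frac{2357 + \sqrt{493 + o}}{-4648 + 4330} = \frac{2357 + \sqrt{493 - 1860}}{-4648 + 4330} = \frac{2357 + \sqrt{-1367}}{-318} = \left(2357 + i \sqrt{1367}\right) \left(- \frac{1}{318}\right) = - \frac{2357}{318} - \frac{i \sqrt{1367}}{318}$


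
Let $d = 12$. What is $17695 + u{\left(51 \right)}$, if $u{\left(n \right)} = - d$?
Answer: $17683$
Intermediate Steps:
$u{\left(n \right)} = -12$ ($u{\left(n \right)} = \left(-1\right) 12 = -12$)
$17695 + u{\left(51 \right)} = 17695 - 12 = 17683$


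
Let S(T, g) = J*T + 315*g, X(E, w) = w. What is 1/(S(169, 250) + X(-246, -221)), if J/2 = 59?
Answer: 1/98471 ≈ 1.0155e-5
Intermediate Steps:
J = 118 (J = 2*59 = 118)
S(T, g) = 118*T + 315*g
1/(S(169, 250) + X(-246, -221)) = 1/((118*169 + 315*250) - 221) = 1/((19942 + 78750) - 221) = 1/(98692 - 221) = 1/98471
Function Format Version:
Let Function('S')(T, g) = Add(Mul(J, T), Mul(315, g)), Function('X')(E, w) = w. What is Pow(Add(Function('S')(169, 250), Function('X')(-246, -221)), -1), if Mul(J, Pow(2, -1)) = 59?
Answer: Rational(1, 98471) ≈ 1.0155e-5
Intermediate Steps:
J = 118 (J = Mul(2, 59) = 118)
Function('S')(T, g) = Add(Mul(118, T), Mul(315, g))
Pow(Add(Function('S')(169, 250), Function('X')(-246, -221)), -1) = Pow(Add(Add(Mul(118, 169), Mul(315, 250)), -221), -1) = Pow(Add(Add(19942, 78750), -221), -1) = Pow(Add(98692, -221), -1) = Pow(98471, -1) = Rational(1, 98471)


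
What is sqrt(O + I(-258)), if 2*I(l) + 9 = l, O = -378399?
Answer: I*sqrt(1514130)/2 ≈ 615.25*I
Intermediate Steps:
I(l) = -9/2 + l/2
sqrt(O + I(-258)) = sqrt(-378399 + (-9/2 + (1/2)*(-258))) = sqrt(-378399 + (-9/2 - 129)) = sqrt(-378399 - 267/2) = sqrt(-757065/2) = I*sqrt(1514130)/2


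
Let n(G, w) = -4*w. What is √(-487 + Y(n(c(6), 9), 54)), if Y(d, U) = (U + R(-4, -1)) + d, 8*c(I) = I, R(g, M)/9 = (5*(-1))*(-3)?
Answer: I*√334 ≈ 18.276*I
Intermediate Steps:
R(g, M) = 135 (R(g, M) = 9*((5*(-1))*(-3)) = 9*(-5*(-3)) = 9*15 = 135)
c(I) = I/8
Y(d, U) = 135 + U + d (Y(d, U) = (U + 135) + d = (135 + U) + d = 135 + U + d)
√(-487 + Y(n(c(6), 9), 54)) = √(-487 + (135 + 54 - 4*9)) = √(-487 + (135 + 54 - 36)) = √(-487 + 153) = √(-334) = I*√334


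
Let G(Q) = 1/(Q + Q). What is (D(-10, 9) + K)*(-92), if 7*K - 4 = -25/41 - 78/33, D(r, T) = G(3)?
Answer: -273010/9471 ≈ -28.826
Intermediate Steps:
G(Q) = 1/(2*Q)
D(r, T) = ⅙ (D(r, T) = (½)/3 = (½)*(⅓) = ⅙)
K = 463/3157 (K = 4/7 + (-25/41 - 78/33)/7 = 4/7 + (-25*1/41 - 78*1/33)/7 = 4/7 + (-25/41 - 26/11)/7 = 4/7 + (⅐)*(-1341/451) = 4/7 - 1341/3157 = 463/3157 ≈ 0.14666)
(D(-10, 9) + K)*(-92) = (⅙ + 463/3157)*(-92) = (5935/18942)*(-92) = -273010/9471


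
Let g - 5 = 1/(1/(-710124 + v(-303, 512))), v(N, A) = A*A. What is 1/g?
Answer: -1/447975 ≈ -2.2323e-6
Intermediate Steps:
v(N, A) = A²
g = -447975 (g = 5 + 1/(1/(-710124 + 512²)) = 5 + 1/(1/(-710124 + 262144)) = 5 + 1/(1/(-447980)) = 5 + 1/(-1/447980) = 5 - 447980 = -447975)
1/g = 1/(-447975) = -1/447975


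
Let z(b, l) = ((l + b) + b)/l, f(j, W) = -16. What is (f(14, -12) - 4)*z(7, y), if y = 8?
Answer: -55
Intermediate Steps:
z(b, l) = (l + 2*b)/l (z(b, l) = ((b + l) + b)/l = (l + 2*b)/l)
(f(14, -12) - 4)*z(7, y) = (-16 - 4)*((8 + 2*7)/8) = -5*(8 + 14)/2 = -5*22/2 = -20*11/4 = -55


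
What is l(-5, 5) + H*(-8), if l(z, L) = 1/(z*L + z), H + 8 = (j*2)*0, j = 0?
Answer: 1919/30 ≈ 63.967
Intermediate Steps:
H = -8 (H = -8 + (0*2)*0 = -8 + 0*0 = -8 + 0 = -8)
l(z, L) = 1/(z + L*z) (l(z, L) = 1/(L*z + z) = 1/(z + L*z))
l(-5, 5) + H*(-8) = 1/((-5)*(1 + 5)) - 8*(-8) = -1/5/6 + 64 = -1/5*1/6 + 64 = -1/30 + 64 = 1919/30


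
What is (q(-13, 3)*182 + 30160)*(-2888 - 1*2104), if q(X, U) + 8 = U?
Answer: -146016000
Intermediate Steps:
q(X, U) = -8 + U
(q(-13, 3)*182 + 30160)*(-2888 - 1*2104) = ((-8 + 3)*182 + 30160)*(-2888 - 1*2104) = (-5*182 + 30160)*(-2888 - 2104) = (-910 + 30160)*(-4992) = 29250*(-4992) = -146016000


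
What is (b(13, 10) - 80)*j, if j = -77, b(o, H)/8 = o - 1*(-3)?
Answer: -3696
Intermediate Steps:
b(o, H) = 24 + 8*o (b(o, H) = 8*(o - 1*(-3)) = 8*(o + 3) = 8*(3 + o) = 24 + 8*o)
(b(13, 10) - 80)*j = ((24 + 8*13) - 80)*(-77) = ((24 + 104) - 80)*(-77) = (128 - 80)*(-77) = 48*(-77) = -3696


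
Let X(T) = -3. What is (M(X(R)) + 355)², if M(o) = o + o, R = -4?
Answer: 121801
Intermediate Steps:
M(o) = 2*o
(M(X(R)) + 355)² = (2*(-3) + 355)² = (-6 + 355)² = 349² = 121801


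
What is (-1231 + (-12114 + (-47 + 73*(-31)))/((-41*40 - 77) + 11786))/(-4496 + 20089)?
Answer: -12409363/157005917 ≈ -0.079038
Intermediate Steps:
(-1231 + (-12114 + (-47 + 73*(-31)))/((-41*40 - 77) + 11786))/(-4496 + 20089) = (-1231 + (-12114 + (-47 - 2263))/((-1640 - 77) + 11786))/15593 = (-1231 + (-12114 - 2310)/(-1717 + 11786))*(1/15593) = (-1231 - 14424/10069)*(1/15593) = -12409363/10069*1/15593 = -12409363/157005917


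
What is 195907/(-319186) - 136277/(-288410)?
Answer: -3250956837/23014108565 ≈ -0.14126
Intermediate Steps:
195907/(-319186) - 136277/(-288410) = 195907*(-1/319186) - 136277*(-1/288410) = -195907/319186 + 136277/288410 = -3250956837/23014108565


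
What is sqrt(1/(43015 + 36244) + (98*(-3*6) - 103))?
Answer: 2*I*sqrt(2932118383742)/79259 ≈ 43.209*I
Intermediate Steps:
sqrt(1/(43015 + 36244) + (98*(-3*6) - 103)) = sqrt(1/79259 + (98*(-18) - 103)) = sqrt(1/79259 + (-1764 - 103)) = sqrt(1/79259 - 1867) = sqrt(-147976552/79259) = 2*I*sqrt(2932118383742)/79259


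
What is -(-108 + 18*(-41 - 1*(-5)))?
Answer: 756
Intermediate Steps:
-(-108 + 18*(-41 - 1*(-5))) = -(-108 + 18*(-41 + 5)) = -(-108 + 18*(-36)) = -(-108 - 648) = -1*(-756) = 756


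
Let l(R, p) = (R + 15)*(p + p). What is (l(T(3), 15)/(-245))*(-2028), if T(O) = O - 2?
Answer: 194688/49 ≈ 3973.2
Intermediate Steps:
T(O) = -2 + O
l(R, p) = 2*p*(15 + R) (l(R, p) = (15 + R)*(2*p) = 2*p*(15 + R))
(l(T(3), 15)/(-245))*(-2028) = ((2*15*(15 + (-2 + 3)))/(-245))*(-2028) = ((2*15*(15 + 1))*(-1/245))*(-2028) = ((2*15*16)*(-1/245))*(-2028) = (480*(-1/245))*(-2028) = -96/49*(-2028) = 194688/49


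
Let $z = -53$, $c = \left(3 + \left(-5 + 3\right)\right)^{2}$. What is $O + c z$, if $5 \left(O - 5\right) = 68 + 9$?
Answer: $- \frac{163}{5} \approx -32.6$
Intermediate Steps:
$c = 1$ ($c = \left(3 - 2\right)^{2} = 1^{2} = 1$)
$O = \frac{102}{5}$ ($O = 5 + \frac{68 + 9}{5} = 5 + \frac{1}{5} \cdot 77 = 5 + \frac{77}{5} = \frac{102}{5} \approx 20.4$)
$O + c z = \frac{102}{5} + 1 \left(-53\right) = \frac{102}{5} - 53 = - \frac{163}{5}$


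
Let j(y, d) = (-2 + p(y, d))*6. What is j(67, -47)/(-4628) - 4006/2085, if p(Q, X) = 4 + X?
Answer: -8988409/4824690 ≈ -1.8630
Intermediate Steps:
j(y, d) = 12 + 6*d (j(y, d) = (-2 + (4 + d))*6 = (2 + d)*6 = 12 + 6*d)
j(67, -47)/(-4628) - 4006/2085 = (12 + 6*(-47))/(-4628) - 4006/2085 = (12 - 282)*(-1/4628) - 4006*1/2085 = -270*(-1/4628) - 4006/2085 = 135/2314 - 4006/2085 = -8988409/4824690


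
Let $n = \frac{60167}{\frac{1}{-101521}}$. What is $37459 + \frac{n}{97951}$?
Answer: $- \frac{348438214}{13993} \approx -24901.0$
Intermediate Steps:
$n = -6108214007$ ($n = \frac{60167}{- \frac{1}{101521}} = 60167 \left(-101521\right) = -6108214007$)
$37459 + \frac{n}{97951} = 37459 - \frac{6108214007}{97951} = 37459 - \frac{872602001}{13993} = - \frac{348438214}{13993}$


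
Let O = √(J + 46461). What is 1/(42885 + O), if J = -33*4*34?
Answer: 14295/613027084 - √41973/1839081252 ≈ 2.3207e-5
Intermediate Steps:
J = -4488 (J = -132*34 = -4488)
O = √41973 (O = √(-4488 + 46461) = √41973 ≈ 204.87)
1/(42885 + O) = 1/(42885 + √41973)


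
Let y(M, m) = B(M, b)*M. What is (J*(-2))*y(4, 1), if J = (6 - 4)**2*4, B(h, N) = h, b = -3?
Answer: -512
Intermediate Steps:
y(M, m) = M**2 (y(M, m) = M*M = M**2)
J = 16 (J = 2**2*4 = 4*4 = 16)
(J*(-2))*y(4, 1) = (16*(-2))*4**2 = -32*16 = -512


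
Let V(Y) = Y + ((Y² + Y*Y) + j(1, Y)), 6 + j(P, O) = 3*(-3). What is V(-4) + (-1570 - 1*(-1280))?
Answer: -277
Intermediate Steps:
j(P, O) = -15 (j(P, O) = -6 + 3*(-3) = -6 - 9 = -15)
V(Y) = -15 + Y + 2*Y² (V(Y) = Y + ((Y² + Y*Y) - 15) = Y + ((Y² + Y²) - 15) = Y + (2*Y² - 15) = Y + (-15 + 2*Y²) = -15 + Y + 2*Y²)
V(-4) + (-1570 - 1*(-1280)) = (-15 - 4 + 2*(-4)²) + (-1570 - 1*(-1280)) = (-15 - 4 + 2*16) + (-1570 + 1280) = (-15 - 4 + 32) - 290 = 13 - 290 = -277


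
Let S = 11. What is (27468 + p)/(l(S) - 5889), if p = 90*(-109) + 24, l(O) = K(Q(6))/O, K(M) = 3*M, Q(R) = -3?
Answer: -32417/10798 ≈ -3.0021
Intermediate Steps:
l(O) = -9/O (l(O) = (3*(-3))/O = -9/O)
p = -9786 (p = -9810 + 24 = -9786)
(27468 + p)/(l(S) - 5889) = (27468 - 9786)/(-9/11 - 5889) = 17682/(-9*1/11 - 5889) = 17682/(-9/11 - 5889) = 17682/(-64788/11) = 17682*(-11/64788) = -32417/10798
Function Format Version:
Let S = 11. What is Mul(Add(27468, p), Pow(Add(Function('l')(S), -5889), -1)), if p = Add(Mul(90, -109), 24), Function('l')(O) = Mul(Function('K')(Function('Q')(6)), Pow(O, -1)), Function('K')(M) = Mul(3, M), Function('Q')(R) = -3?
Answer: Rational(-32417, 10798) ≈ -3.0021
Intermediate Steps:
Function('l')(O) = Mul(-9, Pow(O, -1)) (Function('l')(O) = Mul(Mul(3, -3), Pow(O, -1)) = Mul(-9, Pow(O, -1)))
p = -9786 (p = Add(-9810, 24) = -9786)
Mul(Add(27468, p), Pow(Add(Function('l')(S), -5889), -1)) = Mul(Add(27468, -9786), Pow(Add(Mul(-9, Pow(11, -1)), -5889), -1)) = Mul(17682, Pow(Add(Mul(-9, Rational(1, 11)), -5889), -1)) = Mul(17682, Pow(Add(Rational(-9, 11), -5889), -1)) = Mul(17682, Pow(Rational(-64788, 11), -1)) = Mul(17682, Rational(-11, 64788)) = Rational(-32417, 10798)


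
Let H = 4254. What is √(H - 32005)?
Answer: I*√27751 ≈ 166.59*I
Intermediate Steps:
√(H - 32005) = √(4254 - 32005) = √(-27751) = I*√27751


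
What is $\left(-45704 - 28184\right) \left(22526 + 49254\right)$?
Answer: $-5303680640$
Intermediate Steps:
$\left(-45704 - 28184\right) \left(22526 + 49254\right) = \left(-73888\right) 71780 = -5303680640$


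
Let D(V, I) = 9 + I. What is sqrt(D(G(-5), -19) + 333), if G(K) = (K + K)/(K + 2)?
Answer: sqrt(323) ≈ 17.972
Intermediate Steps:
G(K) = 2*K/(2 + K) (G(K) = (2*K)/(2 + K) = 2*K/(2 + K))
sqrt(D(G(-5), -19) + 333) = sqrt((9 - 19) + 333) = sqrt(-10 + 333) = sqrt(323)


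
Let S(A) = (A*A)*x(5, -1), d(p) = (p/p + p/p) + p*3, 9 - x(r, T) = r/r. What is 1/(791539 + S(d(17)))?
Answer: 1/814011 ≈ 1.2285e-6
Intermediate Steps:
x(r, T) = 8 (x(r, T) = 9 - r/r = 9 - 1*1 = 9 - 1 = 8)
d(p) = 2 + 3*p (d(p) = (1 + 1) + 3*p = 2 + 3*p)
S(A) = 8*A**2 (S(A) = (A*A)*8 = A**2*8 = 8*A**2)
1/(791539 + S(d(17))) = 1/(791539 + 8*(2 + 3*17)**2) = 1/(791539 + 8*(2 + 51)**2) = 1/(791539 + 8*53**2) = 1/(791539 + 8*2809) = 1/(791539 + 22472) = 1/814011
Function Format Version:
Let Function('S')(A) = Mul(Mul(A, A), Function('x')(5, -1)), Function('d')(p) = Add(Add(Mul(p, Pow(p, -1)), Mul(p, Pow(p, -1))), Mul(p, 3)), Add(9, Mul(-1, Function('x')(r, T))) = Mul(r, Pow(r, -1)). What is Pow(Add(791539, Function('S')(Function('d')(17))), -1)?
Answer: Rational(1, 814011) ≈ 1.2285e-6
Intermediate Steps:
Function('x')(r, T) = 8 (Function('x')(r, T) = Add(9, Mul(-1, Mul(r, Pow(r, -1)))) = Add(9, Mul(-1, 1)) = Add(9, -1) = 8)
Function('d')(p) = Add(2, Mul(3, p)) (Function('d')(p) = Add(Add(1, 1), Mul(3, p)) = Add(2, Mul(3, p)))
Function('S')(A) = Mul(8, Pow(A, 2)) (Function('S')(A) = Mul(Mul(A, A), 8) = Mul(Pow(A, 2), 8) = Mul(8, Pow(A, 2)))
Pow(Add(791539, Function('S')(Function('d')(17))), -1) = Pow(Add(791539, Mul(8, Pow(Add(2, Mul(3, 17)), 2))), -1) = Pow(Add(791539, Mul(8, Pow(Add(2, 51), 2))), -1) = Pow(Add(791539, Mul(8, Pow(53, 2))), -1) = Pow(Add(791539, Mul(8, 2809)), -1) = Pow(Add(791539, 22472), -1) = Pow(814011, -1) = Rational(1, 814011)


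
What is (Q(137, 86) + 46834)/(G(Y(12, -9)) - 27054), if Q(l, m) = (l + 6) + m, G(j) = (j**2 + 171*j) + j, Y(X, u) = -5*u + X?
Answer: -47063/14001 ≈ -3.3614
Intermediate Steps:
Y(X, u) = X - 5*u
G(j) = j**2 + 172*j
Q(l, m) = 6 + l + m (Q(l, m) = (6 + l) + m = 6 + l + m)
(Q(137, 86) + 46834)/(G(Y(12, -9)) - 27054) = ((6 + 137 + 86) + 46834)/((12 - 5*(-9))*(172 + (12 - 5*(-9))) - 27054) = (229 + 46834)/((12 + 45)*(172 + (12 + 45)) - 27054) = 47063/(57*(172 + 57) - 27054) = 47063/(57*229 - 27054) = 47063/(13053 - 27054) = 47063/(-14001) = 47063*(-1/14001) = -47063/14001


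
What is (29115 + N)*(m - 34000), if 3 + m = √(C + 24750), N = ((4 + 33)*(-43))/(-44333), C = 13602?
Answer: -1020688520806/1031 + 120070408*√2397/1031 ≈ -9.8430e+8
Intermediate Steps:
N = 37/1031 (N = (37*(-43))*(-1/44333) = -1591*(-1/44333) = 37/1031 ≈ 0.035887)
m = -3 + 4*√2397 (m = -3 + √(13602 + 24750) = -3 + √38352 = -3 + 4*√2397 ≈ 192.84)
(29115 + N)*(m - 34000) = (29115 + 37/1031)*((-3 + 4*√2397) - 34000) = 30017602*(-34003 + 4*√2397)/1031 = -1020688520806/1031 + 120070408*√2397/1031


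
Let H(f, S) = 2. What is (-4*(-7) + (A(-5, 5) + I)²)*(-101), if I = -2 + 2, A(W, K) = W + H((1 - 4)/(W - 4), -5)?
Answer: -3737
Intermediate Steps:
A(W, K) = 2 + W (A(W, K) = W + 2 = 2 + W)
I = 0
(-4*(-7) + (A(-5, 5) + I)²)*(-101) = (-4*(-7) + ((2 - 5) + 0)²)*(-101) = (28 + (-3 + 0)²)*(-101) = (28 + (-3)²)*(-101) = (28 + 9)*(-101) = 37*(-101) = -3737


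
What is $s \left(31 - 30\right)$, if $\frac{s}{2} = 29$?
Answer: $58$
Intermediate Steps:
$s = 58$ ($s = 2 \cdot 29 = 58$)
$s \left(31 - 30\right) = 58 \left(31 - 30\right) = 58 \cdot 1 = 58$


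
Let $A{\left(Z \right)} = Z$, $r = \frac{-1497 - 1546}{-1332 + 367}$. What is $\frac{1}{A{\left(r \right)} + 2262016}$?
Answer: $\frac{965}{2182848483} \approx 4.4208 \cdot 10^{-7}$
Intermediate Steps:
$r = \frac{3043}{965}$ ($r = - \frac{3043}{-965} = \left(-3043\right) \left(- \frac{1}{965}\right) = \frac{3043}{965} \approx 3.1534$)
$\frac{1}{A{\left(r \right)} + 2262016} = \frac{1}{\frac{3043}{965} + 2262016} = \frac{1}{\frac{2182848483}{965}} = \frac{965}{2182848483}$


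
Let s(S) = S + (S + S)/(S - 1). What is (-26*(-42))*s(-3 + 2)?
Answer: 0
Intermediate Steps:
s(S) = S + 2*S/(-1 + S) (s(S) = S + (2*S)/(-1 + S) = S + 2*S/(-1 + S))
(-26*(-42))*s(-3 + 2) = (-26*(-42))*((-3 + 2)*(1 + (-3 + 2))/(-1 + (-3 + 2))) = 1092*(-(1 - 1)/(-1 - 1)) = 1092*(-1*0/(-2)) = 1092*(-1*(-½)*0) = 1092*0 = 0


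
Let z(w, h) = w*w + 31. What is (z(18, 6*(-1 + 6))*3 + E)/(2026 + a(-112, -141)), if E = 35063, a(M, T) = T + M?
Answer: 36128/1773 ≈ 20.377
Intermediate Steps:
a(M, T) = M + T
z(w, h) = 31 + w² (z(w, h) = w² + 31 = 31 + w²)
(z(18, 6*(-1 + 6))*3 + E)/(2026 + a(-112, -141)) = ((31 + 18²)*3 + 35063)/(2026 + (-112 - 141)) = ((31 + 324)*3 + 35063)/(2026 - 253) = (355*3 + 35063)/1773 = (1065 + 35063)*(1/1773) = 36128*(1/1773) = 36128/1773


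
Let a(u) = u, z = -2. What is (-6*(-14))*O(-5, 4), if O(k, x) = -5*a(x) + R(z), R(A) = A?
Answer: -1848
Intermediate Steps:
O(k, x) = -2 - 5*x (O(k, x) = -5*x - 2 = -2 - 5*x)
(-6*(-14))*O(-5, 4) = (-6*(-14))*(-2 - 5*4) = 84*(-2 - 20) = 84*(-22) = -1848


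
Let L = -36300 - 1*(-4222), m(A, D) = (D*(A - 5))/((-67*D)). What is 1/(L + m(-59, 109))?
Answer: -67/2149162 ≈ -3.1175e-5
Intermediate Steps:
m(A, D) = 5/67 - A/67 (m(A, D) = (D*(-5 + A))*(-1/(67*D)) = 5/67 - A/67)
L = -32078 (L = -36300 + 4222 = -32078)
1/(L + m(-59, 109)) = 1/(-32078 + (5/67 - 1/67*(-59))) = 1/(-32078 + (5/67 + 59/67)) = 1/(-32078 + 64/67) = 1/(-2149162/67) = -67/2149162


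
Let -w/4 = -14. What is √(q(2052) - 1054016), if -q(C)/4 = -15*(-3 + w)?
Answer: 2*I*√262709 ≈ 1025.1*I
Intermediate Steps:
w = 56 (w = -4*(-14) = 56)
q(C) = 3180 (q(C) = -(-60)*(-3 + 56) = -(-60)*53 = -4*(-795) = 3180)
√(q(2052) - 1054016) = √(3180 - 1054016) = √(-1050836) = 2*I*√262709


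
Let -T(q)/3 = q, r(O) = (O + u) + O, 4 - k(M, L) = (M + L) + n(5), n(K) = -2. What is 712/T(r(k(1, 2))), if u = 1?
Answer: -712/21 ≈ -33.905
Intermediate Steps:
k(M, L) = 6 - L - M (k(M, L) = 4 - ((M + L) - 2) = 4 - ((L + M) - 2) = 4 - (-2 + L + M) = 4 + (2 - L - M) = 6 - L - M)
r(O) = 1 + 2*O (r(O) = (O + 1) + O = (1 + O) + O = 1 + 2*O)
T(q) = -3*q
712/T(r(k(1, 2))) = 712/((-3*(1 + 2*(6 - 1*2 - 1*1)))) = 712/((-3*(1 + 2*(6 - 2 - 1)))) = 712/((-3*(1 + 2*3))) = 712/((-3*(1 + 6))) = 712/((-3*7)) = 712/(-21) = 712*(-1/21) = -712/21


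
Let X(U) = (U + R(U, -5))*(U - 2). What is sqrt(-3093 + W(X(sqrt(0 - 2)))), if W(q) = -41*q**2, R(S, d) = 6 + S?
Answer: sqrt(-13261 + 2624*I*sqrt(2)) ≈ 15.96 + 116.26*I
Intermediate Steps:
X(U) = (-2 + U)*(6 + 2*U) (X(U) = (U + (6 + U))*(U - 2) = (6 + 2*U)*(-2 + U) = (-2 + U)*(6 + 2*U))
sqrt(-3093 + W(X(sqrt(0 - 2)))) = sqrt(-3093 - 41*(-12 + 2*sqrt(0 - 2) + 2*(sqrt(0 - 2))**2)**2) = sqrt(-3093 - 41*(-12 + 2*sqrt(-2) + 2*(sqrt(-2))**2)**2) = sqrt(-3093 - 41*(-12 + 2*(I*sqrt(2)) + 2*(I*sqrt(2))**2)**2) = sqrt(-3093 - 41*(-12 + 2*I*sqrt(2) + 2*(-2))**2) = sqrt(-3093 - 41*(-12 + 2*I*sqrt(2) - 4)**2) = sqrt(-3093 - 41*(-16 + 2*I*sqrt(2))**2)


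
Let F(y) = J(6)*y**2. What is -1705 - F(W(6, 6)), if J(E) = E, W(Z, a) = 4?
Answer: -1801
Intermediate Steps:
F(y) = 6*y**2
-1705 - F(W(6, 6)) = -1705 - 6*4**2 = -1705 - 6*16 = -1705 - 1*96 = -1705 - 96 = -1801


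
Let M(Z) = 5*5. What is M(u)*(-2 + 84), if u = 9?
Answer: 2050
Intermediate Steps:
M(Z) = 25
M(u)*(-2 + 84) = 25*(-2 + 84) = 25*82 = 2050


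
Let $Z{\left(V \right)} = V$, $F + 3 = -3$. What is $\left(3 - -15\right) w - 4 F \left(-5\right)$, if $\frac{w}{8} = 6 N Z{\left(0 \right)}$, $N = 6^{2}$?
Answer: $0$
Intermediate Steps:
$F = -6$ ($F = -3 - 3 = -6$)
$N = 36$
$w = 0$ ($w = 8 \cdot 6 \cdot 36 \cdot 0 = 8 \cdot 216 \cdot 0 = 8 \cdot 0 = 0$)
$\left(3 - -15\right) w - 4 F \left(-5\right) = \left(3 - -15\right) 0 \left(-4\right) \left(-6\right) \left(-5\right) = \left(3 + 15\right) 0 \cdot 24 \left(-5\right) = 18 \cdot 0 \left(-120\right) = 0 \left(-120\right) = 0$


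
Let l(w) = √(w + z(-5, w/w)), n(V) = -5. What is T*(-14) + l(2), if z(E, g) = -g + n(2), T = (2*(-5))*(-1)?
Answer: -140 + 2*I ≈ -140.0 + 2.0*I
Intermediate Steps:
T = 10 (T = -10*(-1) = 10)
z(E, g) = -5 - g (z(E, g) = -g - 5 = -5 - g)
l(w) = √(-6 + w) (l(w) = √(w + (-5 - w/w)) = √(w + (-5 - 1*1)) = √(w + (-5 - 1)) = √(w - 6) = √(-6 + w))
T*(-14) + l(2) = 10*(-14) + √(-6 + 2) = -140 + √(-4) = -140 + 2*I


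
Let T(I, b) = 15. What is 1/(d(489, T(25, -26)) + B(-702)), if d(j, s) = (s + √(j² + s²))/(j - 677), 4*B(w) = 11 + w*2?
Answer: -6155684/2144088425 + 282*√26594/2144088425 ≈ -0.0028496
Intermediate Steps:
B(w) = 11/4 + w/2 (B(w) = (11 + w*2)/4 = (11 + 2*w)/4 = 11/4 + w/2)
d(j, s) = (s + √(j² + s²))/(-677 + j)
1/(d(489, T(25, -26)) + B(-702)) = 1/((15 + √(489² + 15²))/(-677 + 489) + (11/4 + (½)*(-702))) = 1/((15 + √(239121 + 225))/(-188) + (11/4 - 351)) = 1/(-(15 + √239346)/188 - 1393/4) = 1/(-(15 + 3*√26594)/188 - 1393/4) = 1/((-15/188 - 3*√26594/188) - 1393/4) = 1/(-32743/94 - 3*√26594/188)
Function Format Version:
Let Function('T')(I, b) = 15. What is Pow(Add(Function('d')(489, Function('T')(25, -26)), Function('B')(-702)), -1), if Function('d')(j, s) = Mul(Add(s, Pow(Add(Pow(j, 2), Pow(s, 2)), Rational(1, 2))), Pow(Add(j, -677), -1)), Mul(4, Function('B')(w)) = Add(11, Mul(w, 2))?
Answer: Add(Rational(-6155684, 2144088425), Mul(Rational(282, 2144088425), Pow(26594, Rational(1, 2)))) ≈ -0.0028496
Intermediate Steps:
Function('B')(w) = Add(Rational(11, 4), Mul(Rational(1, 2), w)) (Function('B')(w) = Mul(Rational(1, 4), Add(11, Mul(w, 2))) = Mul(Rational(1, 4), Add(11, Mul(2, w))) = Add(Rational(11, 4), Mul(Rational(1, 2), w)))
Function('d')(j, s) = Mul(Pow(Add(-677, j), -1), Add(s, Pow(Add(Pow(j, 2), Pow(s, 2)), Rational(1, 2)))) (Function('d')(j, s) = Mul(Add(s, Pow(Add(Pow(j, 2), Pow(s, 2)), Rational(1, 2))), Pow(Add(-677, j), -1)) = Mul(Pow(Add(-677, j), -1), Add(s, Pow(Add(Pow(j, 2), Pow(s, 2)), Rational(1, 2)))))
Pow(Add(Function('d')(489, Function('T')(25, -26)), Function('B')(-702)), -1) = Pow(Add(Mul(Pow(Add(-677, 489), -1), Add(15, Pow(Add(Pow(489, 2), Pow(15, 2)), Rational(1, 2)))), Add(Rational(11, 4), Mul(Rational(1, 2), -702))), -1) = Pow(Add(Mul(Pow(-188, -1), Add(15, Pow(Add(239121, 225), Rational(1, 2)))), Add(Rational(11, 4), -351)), -1) = Pow(Add(Mul(Rational(-1, 188), Add(15, Pow(239346, Rational(1, 2)))), Rational(-1393, 4)), -1) = Pow(Add(Mul(Rational(-1, 188), Add(15, Mul(3, Pow(26594, Rational(1, 2))))), Rational(-1393, 4)), -1) = Pow(Add(Add(Rational(-15, 188), Mul(Rational(-3, 188), Pow(26594, Rational(1, 2)))), Rational(-1393, 4)), -1) = Pow(Add(Rational(-32743, 94), Mul(Rational(-3, 188), Pow(26594, Rational(1, 2)))), -1)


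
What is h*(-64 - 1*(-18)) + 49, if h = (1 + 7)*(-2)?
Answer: 785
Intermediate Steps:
h = -16 (h = 8*(-2) = -16)
h*(-64 - 1*(-18)) + 49 = -16*(-64 - 1*(-18)) + 49 = -16*(-64 + 18) + 49 = -16*(-46) + 49 = 736 + 49 = 785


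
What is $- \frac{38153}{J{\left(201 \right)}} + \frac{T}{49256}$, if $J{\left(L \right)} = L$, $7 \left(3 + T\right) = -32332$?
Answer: $- \frac{13161352129}{69303192} \approx -189.91$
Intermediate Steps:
$T = - \frac{32353}{7}$ ($T = -3 + \frac{1}{7} \left(-32332\right) = -3 - \frac{32332}{7} = - \frac{32353}{7} \approx -4621.9$)
$- \frac{38153}{J{\left(201 \right)}} + \frac{T}{49256} = - \frac{38153}{201} - \frac{32353}{7 \cdot 49256} = \left(-38153\right) \frac{1}{201} - \frac{32353}{344792} = - \frac{38153}{201} - \frac{32353}{344792} = - \frac{13161352129}{69303192}$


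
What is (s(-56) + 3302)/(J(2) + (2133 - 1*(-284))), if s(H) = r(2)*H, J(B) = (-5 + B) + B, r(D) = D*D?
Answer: 1539/1208 ≈ 1.2740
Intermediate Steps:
r(D) = D**2
J(B) = -5 + 2*B
s(H) = 4*H (s(H) = 2**2*H = 4*H)
(s(-56) + 3302)/(J(2) + (2133 - 1*(-284))) = (4*(-56) + 3302)/((-5 + 2*2) + (2133 - 1*(-284))) = (-224 + 3302)/((-5 + 4) + (2133 + 284)) = 3078/(-1 + 2417) = 3078/2416 = 3078*(1/2416) = 1539/1208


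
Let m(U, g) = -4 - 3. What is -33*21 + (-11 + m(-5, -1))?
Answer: -711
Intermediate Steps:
m(U, g) = -7
-33*21 + (-11 + m(-5, -1)) = -33*21 + (-11 - 7) = -693 - 18 = -711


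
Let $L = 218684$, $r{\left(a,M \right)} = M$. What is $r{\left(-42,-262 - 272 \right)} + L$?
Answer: $218150$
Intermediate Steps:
$r{\left(-42,-262 - 272 \right)} + L = \left(-262 - 272\right) + 218684 = -534 + 218684 = 218150$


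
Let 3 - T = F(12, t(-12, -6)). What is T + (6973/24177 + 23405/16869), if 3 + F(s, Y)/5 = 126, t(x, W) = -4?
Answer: -27657299926/45315757 ≈ -610.32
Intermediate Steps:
F(s, Y) = 615 (F(s, Y) = -15 + 5*126 = -15 + 630 = 615)
T = -612 (T = 3 - 1*615 = 3 - 615 = -612)
T + (6973/24177 + 23405/16869) = -612 + (6973/24177 + 23405/16869) = -612 + 75943358/45315757 = -27657299926/45315757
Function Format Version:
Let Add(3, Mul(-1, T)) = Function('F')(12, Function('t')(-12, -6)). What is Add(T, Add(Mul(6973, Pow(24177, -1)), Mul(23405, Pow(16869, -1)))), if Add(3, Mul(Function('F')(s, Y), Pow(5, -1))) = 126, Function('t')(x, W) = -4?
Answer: Rational(-27657299926, 45315757) ≈ -610.32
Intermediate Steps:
Function('F')(s, Y) = 615 (Function('F')(s, Y) = Add(-15, Mul(5, 126)) = Add(-15, 630) = 615)
T = -612 (T = Add(3, Mul(-1, 615)) = Add(3, -615) = -612)
Add(T, Add(Mul(6973, Pow(24177, -1)), Mul(23405, Pow(16869, -1)))) = Add(-612, Add(Mul(6973, Pow(24177, -1)), Mul(23405, Pow(16869, -1)))) = Add(-612, Add(Mul(6973, Rational(1, 24177)), Mul(23405, Rational(1, 16869)))) = Add(-612, Add(Rational(6973, 24177), Rational(23405, 16869))) = Add(-612, Rational(75943358, 45315757)) = Rational(-27657299926, 45315757)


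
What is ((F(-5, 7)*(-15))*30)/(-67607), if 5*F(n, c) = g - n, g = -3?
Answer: 180/67607 ≈ 0.0026624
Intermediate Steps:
F(n, c) = -⅗ - n/5 (F(n, c) = (-3 - n)/5 = -⅗ - n/5)
((F(-5, 7)*(-15))*30)/(-67607) = (((-⅗ - ⅕*(-5))*(-15))*30)/(-67607) = (((-⅗ + 1)*(-15))*30)*(-1/67607) = (((⅖)*(-15))*30)*(-1/67607) = -6*30*(-1/67607) = -180*(-1/67607) = 180/67607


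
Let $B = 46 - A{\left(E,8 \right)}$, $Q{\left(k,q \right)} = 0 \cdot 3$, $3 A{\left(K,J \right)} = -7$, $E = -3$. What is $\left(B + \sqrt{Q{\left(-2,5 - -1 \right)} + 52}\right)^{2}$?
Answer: $\frac{21493}{9} + \frac{580 \sqrt{13}}{3} \approx 3085.2$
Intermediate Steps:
$A{\left(K,J \right)} = - \frac{7}{3}$ ($A{\left(K,J \right)} = \frac{1}{3} \left(-7\right) = - \frac{7}{3}$)
$Q{\left(k,q \right)} = 0$
$B = \frac{145}{3}$ ($B = 46 - - \frac{7}{3} = 46 + \frac{7}{3} = \frac{145}{3} \approx 48.333$)
$\left(B + \sqrt{Q{\left(-2,5 - -1 \right)} + 52}\right)^{2} = \left(\frac{145}{3} + \sqrt{0 + 52}\right)^{2} = \left(\frac{145}{3} + \sqrt{52}\right)^{2} = \left(\frac{145}{3} + 2 \sqrt{13}\right)^{2}$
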